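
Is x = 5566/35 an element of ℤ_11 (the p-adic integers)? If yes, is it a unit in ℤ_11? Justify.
x ∈ ℤ_11 but not a unit; v_11(x) = 2 > 0

ℤ_11 = {x ∈ ℚ_11 : v_11(x) ≥ 0} and ℤ_11^× = {x ∈ ℤ_11 : v_11(x) = 0}. Here v_11(5566/35) = v_11(num) − v_11(den) = 2; compare against these criteria.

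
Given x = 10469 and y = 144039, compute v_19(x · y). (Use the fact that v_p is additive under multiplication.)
v_19(1507944291) = 5

v_p(x) = 2 (factor: 10469 = 19^2 · 29); v_p(y) = 3 (factor: 144039 = 19^3 · 21). Additivity: v_p(xy) = v_p(x) + v_p(y) = 2 + 3 = 5. (Direct check: xy = 1507944291 = 19^5 · (609).)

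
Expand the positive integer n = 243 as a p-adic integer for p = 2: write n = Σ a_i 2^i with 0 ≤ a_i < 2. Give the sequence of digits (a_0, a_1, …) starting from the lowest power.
(a_0, a_1, …) = (1, 1, 0, 0, 1, 1, 1, 1)

Repeated division by 2 gives the digits low-to-high: 243 = 1 + 1·2^1 + 1·2^4 + 1·2^5 + 1·2^6 + 1·2^7. Digit sequence: (1, 1, 0, 0, 1, 1, 1, 1).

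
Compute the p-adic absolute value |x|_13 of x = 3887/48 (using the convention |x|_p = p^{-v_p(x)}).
|3887/48|_13 = 1/169

Step 1 — compute v_13(x) by factoring powers of 13 out of the numerator and denominator: v_13(3887/48) = 2. Step 2 — apply |x|_p = p^{-v_p(x)} = 13^{-2} = 1/169.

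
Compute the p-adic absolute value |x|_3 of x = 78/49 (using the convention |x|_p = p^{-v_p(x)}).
|78/49|_3 = 1/3

Step 1 — compute v_3(x) by factoring powers of 3 out of the numerator and denominator: v_3(78/49) = 1. Step 2 — apply |x|_p = p^{-v_p(x)} = 3^{-1} = 1/3.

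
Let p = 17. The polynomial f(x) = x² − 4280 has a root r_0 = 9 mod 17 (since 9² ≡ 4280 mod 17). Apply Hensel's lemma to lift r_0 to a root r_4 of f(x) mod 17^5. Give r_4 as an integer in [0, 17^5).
r_4 = 474411 (mod 1419857)

Hensel's recurrence: r_{i+1} = r_i − f(r_i)·(f′(r_i))^{-1} mod 17^{i+2}, with f′(x) = 2x. Iterate:
  r_0 = 9 (mod 17)
  r_1 = 162 (mod 289)
  r_2 = 2763 (mod 4913)
  r_3 = 56806 (mod 83521)
  r_4 = 474411 (mod 1419857)
Final: r_4 = 474411, and one checks f(r_4) ≡ 0 mod 17^5.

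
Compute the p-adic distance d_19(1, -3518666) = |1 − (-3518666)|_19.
d_19(1, -3518666) = 1/130321

Step 1 — x − y = 1 − (-3518666) = 3518667. Step 2 — v_19(3518667) = 4 (factor: 3518667 = (19^4 · 27); the sign does not affect v_p). Step 3 — |x − y|_19 = 19^{-4} = 1/130321.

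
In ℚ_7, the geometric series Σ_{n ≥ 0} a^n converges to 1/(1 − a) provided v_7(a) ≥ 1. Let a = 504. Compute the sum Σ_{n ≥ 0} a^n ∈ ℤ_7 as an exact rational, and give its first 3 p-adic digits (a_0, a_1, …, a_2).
Σ a^n = 1/(1 − a) = -1/503;  first 3 digits = (1, 2, 0)

v_7(a) = 1 ≥ 1, so the series converges in ℤ_7 to 1/(1 − a) = 1/(1 − 504) = -1/503. Expand this rational in ℤ_7: compute digits iteratively via d_i = x_i mod 7, x_{i+1} = (x_i − d_i)/7. The first 3 digits are (1, 2, 0).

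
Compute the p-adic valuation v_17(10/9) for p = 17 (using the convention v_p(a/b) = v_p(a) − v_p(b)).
v_17(10/9) = 0

Factor powers of 17 from the numerator and denominator of the reduced fraction: 10 = 17^0 · 10 and 9 = 17^0 · 9. Apply v_p(a/b) = v_p(a) − v_p(b): v_17(10/9) = 0 − 0 = 0.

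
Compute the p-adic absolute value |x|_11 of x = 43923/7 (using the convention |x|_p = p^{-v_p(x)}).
|43923/7|_11 = 1/14641

Step 1 — compute v_11(x) by factoring powers of 11 out of the numerator and denominator: v_11(43923/7) = 4. Step 2 — apply |x|_p = p^{-v_p(x)} = 11^{-4} = 1/14641.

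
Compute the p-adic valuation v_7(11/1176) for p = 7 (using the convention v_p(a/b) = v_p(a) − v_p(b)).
v_7(11/1176) = -2

Factor powers of 7 from the numerator and denominator of the reduced fraction: 11 = 7^0 · 11 and 1176 = 7^2 · 24. Apply v_p(a/b) = v_p(a) − v_p(b): v_7(11/1176) = 0 − 2 = -2.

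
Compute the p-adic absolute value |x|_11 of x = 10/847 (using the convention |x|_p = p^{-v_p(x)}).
|10/847|_11 = 121

Step 1 — compute v_11(x) by factoring powers of 11 out of the numerator and denominator: v_11(10/847) = -2. Step 2 — apply |x|_p = p^{-v_p(x)} = 11^{2} = 121.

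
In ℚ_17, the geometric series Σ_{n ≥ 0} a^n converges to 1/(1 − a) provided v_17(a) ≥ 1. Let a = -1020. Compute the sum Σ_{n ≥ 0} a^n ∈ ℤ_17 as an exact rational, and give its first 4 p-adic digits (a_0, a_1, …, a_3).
Σ a^n = 1/(1 − a) = 1/1021;  first 4 digits = (1, 8, 9, 9)

v_17(a) = 1 ≥ 1, so the series converges in ℤ_17 to 1/(1 − a) = 1/(1 − (-1020)) = 1/1021. Expand this rational in ℤ_17: compute digits iteratively via d_i = x_i mod 17, x_{i+1} = (x_i − d_i)/17. The first 4 digits are (1, 8, 9, 9).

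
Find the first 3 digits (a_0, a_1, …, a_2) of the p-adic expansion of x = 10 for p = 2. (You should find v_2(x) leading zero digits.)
(a_0, …, a_2) = (0, 1, 0)

v_2(10) = 1, so a_0 = ... = a_0 = 0. Factor out: x = 2^1 · u with u = 5 a unit in ℤ_2. Expand u iteratively via a_{v+i} = u_i mod 2, u_{i+1} = (u_i − a_{v+i})/2:
  u_0 = 5;  a_1 = 1;  u_1 = (u_0 − 1)/2 = 2
  u_1 = 2;  a_2 = 0;  u_2 = (u_1 − 0)/2 = 1
Digits: (0, 1, 0).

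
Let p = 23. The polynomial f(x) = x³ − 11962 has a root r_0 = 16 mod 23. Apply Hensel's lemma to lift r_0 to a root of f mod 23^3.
r_2 = 6180 (mod 12167)

Hensel: r_{i+1} = r_i − f(r_i)/f′(r_i) mod 23^{i+2}, where f′(x) = 3x². Iterate:
  r_0 = 16 (mod 23)
  r_1 = 361 (mod 529)
  r_2 = 6180 (mod 12167)
Final: r = 6180 with f(r) ≡ 0 mod 23^3.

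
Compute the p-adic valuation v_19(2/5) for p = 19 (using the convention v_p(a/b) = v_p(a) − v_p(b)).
v_19(2/5) = 0

Factor powers of 19 from the numerator and denominator of the reduced fraction: 2 = 19^0 · 2 and 5 = 19^0 · 5. Apply v_p(a/b) = v_p(a) − v_p(b): v_19(2/5) = 0 − 0 = 0.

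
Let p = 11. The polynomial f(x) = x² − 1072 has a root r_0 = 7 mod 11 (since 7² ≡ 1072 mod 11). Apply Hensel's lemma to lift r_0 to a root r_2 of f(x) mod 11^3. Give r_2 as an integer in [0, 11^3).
r_2 = 711 (mod 1331)

Hensel's recurrence: r_{i+1} = r_i − f(r_i)·(f′(r_i))^{-1} mod 11^{i+2}, with f′(x) = 2x. Iterate:
  r_0 = 7 (mod 11)
  r_1 = 106 (mod 121)
  r_2 = 711 (mod 1331)
Final: r_2 = 711, and one checks f(r_2) ≡ 0 mod 11^3.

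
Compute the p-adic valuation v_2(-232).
v_2(-232) = 3

v_2(n) is the largest exponent k such that 2^k divides n. Factor out: -232 = -2^3 · 29. (Sign doesn't affect v_p.) So v_2(-232) = 3.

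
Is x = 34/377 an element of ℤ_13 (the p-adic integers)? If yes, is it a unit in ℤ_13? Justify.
x ∉ ℤ_13 (v_13(x) = -1 < 0)

ℤ_13 = {x ∈ ℚ_13 : v_13(x) ≥ 0} and ℤ_13^× = {x ∈ ℤ_13 : v_13(x) = 0}. Here v_13(34/377) = v_13(num) − v_13(den) = -1; compare against these criteria.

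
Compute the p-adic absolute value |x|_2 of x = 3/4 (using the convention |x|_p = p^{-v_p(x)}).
|3/4|_2 = 4

Step 1 — compute v_2(x) by factoring powers of 2 out of the numerator and denominator: v_2(3/4) = -2. Step 2 — apply |x|_p = p^{-v_p(x)} = 2^{2} = 4.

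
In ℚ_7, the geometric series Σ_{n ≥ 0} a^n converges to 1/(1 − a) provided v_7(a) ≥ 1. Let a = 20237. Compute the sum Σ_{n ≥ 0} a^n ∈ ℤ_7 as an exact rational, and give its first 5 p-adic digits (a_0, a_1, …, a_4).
Σ a^n = 1/(1 − a) = -1/20236;  first 5 digits = (1, 0, 0, 3, 1)

v_7(a) = 3 ≥ 1, so the series converges in ℤ_7 to 1/(1 − a) = 1/(1 − 20237) = -1/20236. Expand this rational in ℤ_7: compute digits iteratively via d_i = x_i mod 7, x_{i+1} = (x_i − d_i)/7. The first 5 digits are (1, 0, 0, 3, 1).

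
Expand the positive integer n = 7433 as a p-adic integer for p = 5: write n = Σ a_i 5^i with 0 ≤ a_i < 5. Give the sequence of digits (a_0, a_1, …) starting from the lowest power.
(a_0, a_1, …) = (3, 1, 2, 4, 1, 2)

Repeated division by 5 gives the digits low-to-high: 7433 = 3 + 1·5^1 + 2·5^2 + 4·5^3 + 1·5^4 + 2·5^5. Digit sequence: (3, 1, 2, 4, 1, 2).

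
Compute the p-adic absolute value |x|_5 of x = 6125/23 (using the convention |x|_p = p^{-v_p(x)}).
|6125/23|_5 = 1/125

Step 1 — compute v_5(x) by factoring powers of 5 out of the numerator and denominator: v_5(6125/23) = 3. Step 2 — apply |x|_p = p^{-v_p(x)} = 5^{-3} = 1/125.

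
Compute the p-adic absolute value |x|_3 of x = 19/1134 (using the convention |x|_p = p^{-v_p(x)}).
|19/1134|_3 = 81

Step 1 — compute v_3(x) by factoring powers of 3 out of the numerator and denominator: v_3(19/1134) = -4. Step 2 — apply |x|_p = p^{-v_p(x)} = 3^{4} = 81.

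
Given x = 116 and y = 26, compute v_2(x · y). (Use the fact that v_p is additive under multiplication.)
v_2(3016) = 3

v_p(x) = 2 (factor: 116 = 2^2 · 29); v_p(y) = 1 (factor: 26 = 2^1 · 13). Additivity: v_p(xy) = v_p(x) + v_p(y) = 2 + 1 = 3. (Direct check: xy = 3016 = 2^3 · (377).)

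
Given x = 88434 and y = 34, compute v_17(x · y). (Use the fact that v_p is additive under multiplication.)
v_17(3006756) = 4

v_p(x) = 3 (factor: 88434 = 17^3 · 18); v_p(y) = 1 (factor: 34 = 17^1 · 2). Additivity: v_p(xy) = v_p(x) + v_p(y) = 3 + 1 = 4. (Direct check: xy = 3006756 = 17^4 · (36).)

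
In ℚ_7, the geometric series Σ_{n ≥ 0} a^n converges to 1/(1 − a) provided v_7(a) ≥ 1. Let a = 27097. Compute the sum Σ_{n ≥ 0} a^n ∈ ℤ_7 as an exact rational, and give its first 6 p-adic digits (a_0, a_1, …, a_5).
Σ a^n = 1/(1 − a) = -1/27096;  first 6 digits = (1, 0, 0, 2, 4, 1)

v_7(a) = 3 ≥ 1, so the series converges in ℤ_7 to 1/(1 − a) = 1/(1 − 27097) = -1/27096. Expand this rational in ℤ_7: compute digits iteratively via d_i = x_i mod 7, x_{i+1} = (x_i − d_i)/7. The first 6 digits are (1, 0, 0, 2, 4, 1).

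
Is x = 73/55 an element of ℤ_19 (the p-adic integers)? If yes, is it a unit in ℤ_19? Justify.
x ∈ ℤ_19^× (unit); v_19(x) = 0

ℤ_19 = {x ∈ ℚ_19 : v_19(x) ≥ 0} and ℤ_19^× = {x ∈ ℤ_19 : v_19(x) = 0}. Here v_19(73/55) = v_19(num) − v_19(den) = 0; compare against these criteria.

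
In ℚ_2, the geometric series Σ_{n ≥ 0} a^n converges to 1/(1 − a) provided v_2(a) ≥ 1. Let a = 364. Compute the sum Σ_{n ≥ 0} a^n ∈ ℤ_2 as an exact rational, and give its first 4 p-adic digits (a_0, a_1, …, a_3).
Σ a^n = 1/(1 − a) = -1/363;  first 4 digits = (1, 0, 1, 1)

v_2(a) = 2 ≥ 1, so the series converges in ℤ_2 to 1/(1 − a) = 1/(1 − 364) = -1/363. Expand this rational in ℤ_2: compute digits iteratively via d_i = x_i mod 2, x_{i+1} = (x_i − d_i)/2. The first 4 digits are (1, 0, 1, 1).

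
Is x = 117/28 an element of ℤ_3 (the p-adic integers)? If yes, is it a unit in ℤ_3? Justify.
x ∈ ℤ_3 but not a unit; v_3(x) = 2 > 0

ℤ_3 = {x ∈ ℚ_3 : v_3(x) ≥ 0} and ℤ_3^× = {x ∈ ℤ_3 : v_3(x) = 0}. Here v_3(117/28) = v_3(num) − v_3(den) = 2; compare against these criteria.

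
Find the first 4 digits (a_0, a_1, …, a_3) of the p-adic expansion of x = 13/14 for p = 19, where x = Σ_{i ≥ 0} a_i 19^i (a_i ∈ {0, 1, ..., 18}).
(a_0, …, a_3) = (5, 12, 17, 14)

v_19(13/14) = 0 (numerator and denominator both coprime to 19), so x ∈ ℤ_19^×. Compute digits iteratively via a_i = x_i mod 19, x_{i+1} = (x_i − a_i)/19, with x_0 = x:
  x_0 = 13/14;  a_0 = 5;  x_1 = (x_0 − 5)/19 = -3/14
  x_1 = -3/14;  a_1 = 12;  x_2 = (x_1 − 12)/19 = -9/14
  x_2 = -9/14;  a_2 = 17;  x_3 = (x_2 − 17)/19 = -13/14
  x_3 = -13/14;  a_3 = 14;  x_4 = (x_3 − 14)/19 = -11/14
Digits: (5, 12, 17, 14).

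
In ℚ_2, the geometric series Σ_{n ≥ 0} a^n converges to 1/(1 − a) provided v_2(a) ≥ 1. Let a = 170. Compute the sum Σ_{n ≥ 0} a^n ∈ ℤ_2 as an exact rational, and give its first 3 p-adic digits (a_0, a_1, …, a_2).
Σ a^n = 1/(1 − a) = -1/169;  first 3 digits = (1, 1, 1)

v_2(a) = 1 ≥ 1, so the series converges in ℤ_2 to 1/(1 − a) = 1/(1 − 170) = -1/169. Expand this rational in ℤ_2: compute digits iteratively via d_i = x_i mod 2, x_{i+1} = (x_i − d_i)/2. The first 3 digits are (1, 1, 1).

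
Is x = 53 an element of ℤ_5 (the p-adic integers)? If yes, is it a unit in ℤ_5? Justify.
x ∈ ℤ_5^× (unit); v_5(x) = 0

ℤ_5 = {x ∈ ℚ_5 : v_5(x) ≥ 0} and ℤ_5^× = {x ∈ ℤ_5 : v_5(x) = 0}. Here v_5(53) = v_5(num) − v_5(den) = 0; compare against these criteria.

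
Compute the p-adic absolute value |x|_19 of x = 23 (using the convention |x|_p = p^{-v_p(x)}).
|23|_19 = 1

Step 1 — compute v_19(x) by factoring powers of 19 out of the numerator and denominator: v_19(23) = 0. Step 2 — apply |x|_p = p^{-v_p(x)} = 19^{0} = 1.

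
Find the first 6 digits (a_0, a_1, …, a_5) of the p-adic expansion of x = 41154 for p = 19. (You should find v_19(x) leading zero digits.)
(a_0, …, a_5) = (0, 0, 0, 6, 0, 0)

v_19(41154) = 3, so a_0 = ... = a_2 = 0. Factor out: x = 19^3 · u with u = 6 a unit in ℤ_19. Expand u iteratively via a_{v+i} = u_i mod 19, u_{i+1} = (u_i − a_{v+i})/19:
  u_0 = 6;  a_3 = 6;  u_1 = (u_0 − 6)/19 = 0
  u_1 = 0;  a_4 = 0;  u_2 = (u_1 − 0)/19 = 0
  u_2 = 0;  a_5 = 0;  u_3 = (u_2 − 0)/19 = 0
Digits: (0, 0, 0, 6, 0, 0).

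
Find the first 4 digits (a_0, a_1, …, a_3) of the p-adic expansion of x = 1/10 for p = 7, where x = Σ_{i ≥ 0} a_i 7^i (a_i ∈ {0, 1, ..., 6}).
(a_0, …, a_3) = (5, 0, 2, 6)

v_7(1/10) = 0 (numerator and denominator both coprime to 7), so x ∈ ℤ_7^×. Compute digits iteratively via a_i = x_i mod 7, x_{i+1} = (x_i − a_i)/7, with x_0 = x:
  x_0 = 1/10;  a_0 = 5;  x_1 = (x_0 − 5)/7 = -7/10
  x_1 = -7/10;  a_1 = 0;  x_2 = (x_1 − 0)/7 = -1/10
  x_2 = -1/10;  a_2 = 2;  x_3 = (x_2 − 2)/7 = -3/10
  x_3 = -3/10;  a_3 = 6;  x_4 = (x_3 − 6)/7 = -9/10
Digits: (5, 0, 2, 6).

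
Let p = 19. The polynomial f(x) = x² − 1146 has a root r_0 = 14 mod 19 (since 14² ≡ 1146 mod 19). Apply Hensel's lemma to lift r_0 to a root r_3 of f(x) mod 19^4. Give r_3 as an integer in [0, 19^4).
r_3 = 31326 (mod 130321)

Hensel's recurrence: r_{i+1} = r_i − f(r_i)·(f′(r_i))^{-1} mod 19^{i+2}, with f′(x) = 2x. Iterate:
  r_0 = 14 (mod 19)
  r_1 = 280 (mod 361)
  r_2 = 3890 (mod 6859)
  r_3 = 31326 (mod 130321)
Final: r_3 = 31326, and one checks f(r_3) ≡ 0 mod 19^4.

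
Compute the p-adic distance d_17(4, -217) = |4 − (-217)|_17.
d_17(4, -217) = 1/17

Step 1 — x − y = 4 − (-217) = 221. Step 2 — v_17(221) = 1 (factor: 221 = (17^1 · 13); the sign does not affect v_p). Step 3 — |x − y|_17 = 17^{-1} = 1/17.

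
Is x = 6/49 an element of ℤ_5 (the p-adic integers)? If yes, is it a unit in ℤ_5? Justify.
x ∈ ℤ_5^× (unit); v_5(x) = 0

ℤ_5 = {x ∈ ℚ_5 : v_5(x) ≥ 0} and ℤ_5^× = {x ∈ ℤ_5 : v_5(x) = 0}. Here v_5(6/49) = v_5(num) − v_5(den) = 0; compare against these criteria.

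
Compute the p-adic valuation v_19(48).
v_19(48) = 0

v_19(n) is the largest exponent k such that 19^k divides n. Factor out: 48 = 19^0 · 48. (Sign doesn't affect v_p.) So v_19(48) = 0.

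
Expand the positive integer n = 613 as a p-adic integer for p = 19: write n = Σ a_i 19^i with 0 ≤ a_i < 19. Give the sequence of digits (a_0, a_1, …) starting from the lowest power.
(a_0, a_1, …) = (5, 13, 1)

Repeated division by 19 gives the digits low-to-high: 613 = 5 + 13·19^1 + 1·19^2. Digit sequence: (5, 13, 1).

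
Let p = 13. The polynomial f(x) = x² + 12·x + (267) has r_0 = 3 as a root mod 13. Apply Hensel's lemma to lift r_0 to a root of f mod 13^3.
r_2 = 1732 (mod 2197)

Hensel: r_{i+1} = r_i − f(r_i)·(f′(r_i))^{-1} mod 13^{i+2}, f′(x) = 2x + 12. Iterate:
  r_0 = 3 (mod 13)
  r_1 = 42 (mod 169)
  r_2 = 1732 (mod 2197)
Final: r = 1732 satisfies f(r) ≡ 0 mod 13^3.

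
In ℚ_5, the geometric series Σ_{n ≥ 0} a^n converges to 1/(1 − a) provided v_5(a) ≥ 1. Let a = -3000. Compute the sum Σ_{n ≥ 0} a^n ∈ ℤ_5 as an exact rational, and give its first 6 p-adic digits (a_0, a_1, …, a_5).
Σ a^n = 1/(1 − a) = 1/3001;  first 6 digits = (1, 0, 0, 1, 0, 4)

v_5(a) = 3 ≥ 1, so the series converges in ℤ_5 to 1/(1 − a) = 1/(1 − (-3000)) = 1/3001. Expand this rational in ℤ_5: compute digits iteratively via d_i = x_i mod 5, x_{i+1} = (x_i − d_i)/5. The first 6 digits are (1, 0, 0, 1, 0, 4).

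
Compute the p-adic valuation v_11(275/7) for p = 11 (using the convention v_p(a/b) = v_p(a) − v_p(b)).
v_11(275/7) = 1

Factor powers of 11 from the numerator and denominator of the reduced fraction: 275 = 11^1 · 25 and 7 = 11^0 · 7. Apply v_p(a/b) = v_p(a) − v_p(b): v_11(275/7) = 1 − 0 = 1.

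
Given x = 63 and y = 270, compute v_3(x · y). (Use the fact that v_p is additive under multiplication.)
v_3(17010) = 5

v_p(x) = 2 (factor: 63 = 3^2 · 7); v_p(y) = 3 (factor: 270 = 3^3 · 10). Additivity: v_p(xy) = v_p(x) + v_p(y) = 2 + 3 = 5. (Direct check: xy = 17010 = 3^5 · (70).)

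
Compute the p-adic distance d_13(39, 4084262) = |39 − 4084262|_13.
d_13(39, 4084262) = 1/371293

Step 1 — x − y = 39 − 4084262 = -4084223. Step 2 — v_13(-4084223) = 5 (factor: -4084223 = −(13^5 · 11); the sign does not affect v_p). Step 3 — |x − y|_13 = 13^{-5} = 1/371293.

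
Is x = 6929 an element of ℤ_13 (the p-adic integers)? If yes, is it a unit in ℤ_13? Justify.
x ∈ ℤ_13 but not a unit; v_13(x) = 2 > 0

ℤ_13 = {x ∈ ℚ_13 : v_13(x) ≥ 0} and ℤ_13^× = {x ∈ ℤ_13 : v_13(x) = 0}. Here v_13(6929) = v_13(num) − v_13(den) = 2; compare against these criteria.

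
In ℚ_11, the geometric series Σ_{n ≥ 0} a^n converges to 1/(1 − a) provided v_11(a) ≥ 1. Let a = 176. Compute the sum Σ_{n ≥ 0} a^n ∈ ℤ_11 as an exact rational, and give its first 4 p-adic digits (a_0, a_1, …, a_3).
Σ a^n = 1/(1 − a) = -1/175;  first 4 digits = (1, 5, 4, 5)

v_11(a) = 1 ≥ 1, so the series converges in ℤ_11 to 1/(1 − a) = 1/(1 − 176) = -1/175. Expand this rational in ℤ_11: compute digits iteratively via d_i = x_i mod 11, x_{i+1} = (x_i − d_i)/11. The first 4 digits are (1, 5, 4, 5).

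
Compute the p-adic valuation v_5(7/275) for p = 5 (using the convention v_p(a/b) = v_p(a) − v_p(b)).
v_5(7/275) = -2

Factor powers of 5 from the numerator and denominator of the reduced fraction: 7 = 5^0 · 7 and 275 = 5^2 · 11. Apply v_p(a/b) = v_p(a) − v_p(b): v_5(7/275) = 0 − 2 = -2.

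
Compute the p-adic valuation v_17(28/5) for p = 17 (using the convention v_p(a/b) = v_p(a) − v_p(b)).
v_17(28/5) = 0

Factor powers of 17 from the numerator and denominator of the reduced fraction: 28 = 17^0 · 28 and 5 = 17^0 · 5. Apply v_p(a/b) = v_p(a) − v_p(b): v_17(28/5) = 0 − 0 = 0.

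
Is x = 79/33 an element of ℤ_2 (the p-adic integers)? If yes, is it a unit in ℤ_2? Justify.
x ∈ ℤ_2^× (unit); v_2(x) = 0

ℤ_2 = {x ∈ ℚ_2 : v_2(x) ≥ 0} and ℤ_2^× = {x ∈ ℤ_2 : v_2(x) = 0}. Here v_2(79/33) = v_2(num) − v_2(den) = 0; compare against these criteria.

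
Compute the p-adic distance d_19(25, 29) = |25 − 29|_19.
d_19(25, 29) = 1

Step 1 — x − y = 25 − 29 = -4. Step 2 — v_19(-4) = 0 (factor: -4 = −(19^0 · 4); the sign does not affect v_p). Step 3 — |x − y|_19 = 19^{0} = 1.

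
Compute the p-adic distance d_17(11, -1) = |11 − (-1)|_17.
d_17(11, -1) = 1

Step 1 — x − y = 11 − (-1) = 12. Step 2 — v_17(12) = 0 (factor: 12 = (17^0 · 12); the sign does not affect v_p). Step 3 — |x − y|_17 = 17^{0} = 1.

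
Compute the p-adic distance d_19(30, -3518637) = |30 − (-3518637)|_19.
d_19(30, -3518637) = 1/130321

Step 1 — x − y = 30 − (-3518637) = 3518667. Step 2 — v_19(3518667) = 4 (factor: 3518667 = (19^4 · 27); the sign does not affect v_p). Step 3 — |x − y|_19 = 19^{-4} = 1/130321.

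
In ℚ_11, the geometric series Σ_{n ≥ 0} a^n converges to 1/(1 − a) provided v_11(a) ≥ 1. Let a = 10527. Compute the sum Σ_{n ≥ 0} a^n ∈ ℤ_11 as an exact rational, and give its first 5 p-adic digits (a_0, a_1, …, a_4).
Σ a^n = 1/(1 − a) = -1/10526;  first 5 digits = (1, 0, 10, 7, 1)

v_11(a) = 2 ≥ 1, so the series converges in ℤ_11 to 1/(1 − a) = 1/(1 − 10527) = -1/10526. Expand this rational in ℤ_11: compute digits iteratively via d_i = x_i mod 11, x_{i+1} = (x_i − d_i)/11. The first 5 digits are (1, 0, 10, 7, 1).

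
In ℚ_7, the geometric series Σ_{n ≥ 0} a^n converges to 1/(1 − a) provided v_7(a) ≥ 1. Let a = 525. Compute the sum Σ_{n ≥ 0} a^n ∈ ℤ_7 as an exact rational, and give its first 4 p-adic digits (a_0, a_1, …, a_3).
Σ a^n = 1/(1 − a) = -1/524;  first 4 digits = (1, 5, 0, 6)

v_7(a) = 1 ≥ 1, so the series converges in ℤ_7 to 1/(1 − a) = 1/(1 − 525) = -1/524. Expand this rational in ℤ_7: compute digits iteratively via d_i = x_i mod 7, x_{i+1} = (x_i − d_i)/7. The first 4 digits are (1, 5, 0, 6).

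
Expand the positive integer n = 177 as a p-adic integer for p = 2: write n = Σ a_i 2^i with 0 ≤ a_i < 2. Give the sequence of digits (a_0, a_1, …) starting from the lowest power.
(a_0, a_1, …) = (1, 0, 0, 0, 1, 1, 0, 1)

Repeated division by 2 gives the digits low-to-high: 177 = 1 + 1·2^4 + 1·2^5 + 1·2^7. Digit sequence: (1, 0, 0, 0, 1, 1, 0, 1).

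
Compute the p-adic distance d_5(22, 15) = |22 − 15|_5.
d_5(22, 15) = 1

Step 1 — x − y = 22 − 15 = 7. Step 2 — v_5(7) = 0 (factor: 7 = (5^0 · 7); the sign does not affect v_p). Step 3 — |x − y|_5 = 5^{0} = 1.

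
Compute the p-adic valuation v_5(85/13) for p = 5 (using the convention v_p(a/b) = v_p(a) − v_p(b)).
v_5(85/13) = 1

Factor powers of 5 from the numerator and denominator of the reduced fraction: 85 = 5^1 · 17 and 13 = 5^0 · 13. Apply v_p(a/b) = v_p(a) − v_p(b): v_5(85/13) = 1 − 0 = 1.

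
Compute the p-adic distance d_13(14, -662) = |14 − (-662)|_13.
d_13(14, -662) = 1/169

Step 1 — x − y = 14 − (-662) = 676. Step 2 — v_13(676) = 2 (factor: 676 = (13^2 · 4); the sign does not affect v_p). Step 3 — |x − y|_13 = 13^{-2} = 1/169.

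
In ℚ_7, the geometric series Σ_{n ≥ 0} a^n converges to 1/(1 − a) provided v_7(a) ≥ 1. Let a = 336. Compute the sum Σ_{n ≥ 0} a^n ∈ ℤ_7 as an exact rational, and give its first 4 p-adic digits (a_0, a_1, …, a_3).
Σ a^n = 1/(1 − a) = -1/335;  first 4 digits = (1, 6, 0, 0)

v_7(a) = 1 ≥ 1, so the series converges in ℤ_7 to 1/(1 − a) = 1/(1 − 336) = -1/335. Expand this rational in ℤ_7: compute digits iteratively via d_i = x_i mod 7, x_{i+1} = (x_i − d_i)/7. The first 4 digits are (1, 6, 0, 0).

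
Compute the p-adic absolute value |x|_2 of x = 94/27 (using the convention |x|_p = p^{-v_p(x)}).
|94/27|_2 = 1/2

Step 1 — compute v_2(x) by factoring powers of 2 out of the numerator and denominator: v_2(94/27) = 1. Step 2 — apply |x|_p = p^{-v_p(x)} = 2^{-1} = 1/2.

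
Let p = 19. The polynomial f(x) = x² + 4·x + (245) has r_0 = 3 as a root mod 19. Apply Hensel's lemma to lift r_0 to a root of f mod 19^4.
r_3 = 115713 (mod 130321)

Hensel: r_{i+1} = r_i − f(r_i)·(f′(r_i))^{-1} mod 19^{i+2}, f′(x) = 2x + 4. Iterate:
  r_0 = 3 (mod 19)
  r_1 = 193 (mod 361)
  r_2 = 5969 (mod 6859)
  r_3 = 115713 (mod 130321)
Final: r = 115713 satisfies f(r) ≡ 0 mod 19^4.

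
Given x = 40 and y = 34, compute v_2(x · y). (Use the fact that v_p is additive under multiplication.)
v_2(1360) = 4

v_p(x) = 3 (factor: 40 = 2^3 · 5); v_p(y) = 1 (factor: 34 = 2^1 · 17). Additivity: v_p(xy) = v_p(x) + v_p(y) = 3 + 1 = 4. (Direct check: xy = 1360 = 2^4 · (85).)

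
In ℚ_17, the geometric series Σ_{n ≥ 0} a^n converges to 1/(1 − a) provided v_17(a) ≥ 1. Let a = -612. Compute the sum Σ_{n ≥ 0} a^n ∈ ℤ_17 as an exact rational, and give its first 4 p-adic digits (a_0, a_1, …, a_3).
Σ a^n = 1/(1 − a) = 1/613;  first 4 digits = (1, 15, 1, 0)

v_17(a) = 1 ≥ 1, so the series converges in ℤ_17 to 1/(1 − a) = 1/(1 − (-612)) = 1/613. Expand this rational in ℤ_17: compute digits iteratively via d_i = x_i mod 17, x_{i+1} = (x_i − d_i)/17. The first 4 digits are (1, 15, 1, 0).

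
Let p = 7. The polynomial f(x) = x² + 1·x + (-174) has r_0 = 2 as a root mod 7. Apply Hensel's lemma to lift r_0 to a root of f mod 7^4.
r_3 = 2123 (mod 2401)

Hensel: r_{i+1} = r_i − f(r_i)·(f′(r_i))^{-1} mod 7^{i+2}, f′(x) = 2x + 1. Iterate:
  r_0 = 2 (mod 7)
  r_1 = 16 (mod 49)
  r_2 = 65 (mod 343)
  r_3 = 2123 (mod 2401)
Final: r = 2123 satisfies f(r) ≡ 0 mod 7^4.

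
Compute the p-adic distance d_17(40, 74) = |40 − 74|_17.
d_17(40, 74) = 1/17

Step 1 — x − y = 40 − 74 = -34. Step 2 — v_17(-34) = 1 (factor: -34 = −(17^1 · 2); the sign does not affect v_p). Step 3 — |x − y|_17 = 17^{-1} = 1/17.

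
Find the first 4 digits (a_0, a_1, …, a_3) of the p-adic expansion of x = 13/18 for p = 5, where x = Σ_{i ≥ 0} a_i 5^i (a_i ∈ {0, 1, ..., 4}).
(a_0, …, a_3) = (1, 3, 3, 4)

v_5(13/18) = 0 (numerator and denominator both coprime to 5), so x ∈ ℤ_5^×. Compute digits iteratively via a_i = x_i mod 5, x_{i+1} = (x_i − a_i)/5, with x_0 = x:
  x_0 = 13/18;  a_0 = 1;  x_1 = (x_0 − 1)/5 = -1/18
  x_1 = -1/18;  a_1 = 3;  x_2 = (x_1 − 3)/5 = -11/18
  x_2 = -11/18;  a_2 = 3;  x_3 = (x_2 − 3)/5 = -13/18
  x_3 = -13/18;  a_3 = 4;  x_4 = (x_3 − 4)/5 = -17/18
Digits: (1, 3, 3, 4).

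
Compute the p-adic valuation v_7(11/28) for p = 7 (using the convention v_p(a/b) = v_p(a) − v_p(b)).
v_7(11/28) = -1

Factor powers of 7 from the numerator and denominator of the reduced fraction: 11 = 7^0 · 11 and 28 = 7^1 · 4. Apply v_p(a/b) = v_p(a) − v_p(b): v_7(11/28) = 0 − 1 = -1.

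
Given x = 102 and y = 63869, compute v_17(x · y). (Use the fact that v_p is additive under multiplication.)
v_17(6514638) = 4

v_p(x) = 1 (factor: 102 = 17^1 · 6); v_p(y) = 3 (factor: 63869 = 17^3 · 13). Additivity: v_p(xy) = v_p(x) + v_p(y) = 1 + 3 = 4. (Direct check: xy = 6514638 = 17^4 · (78).)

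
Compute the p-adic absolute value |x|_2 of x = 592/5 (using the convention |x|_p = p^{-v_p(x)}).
|592/5|_2 = 1/16

Step 1 — compute v_2(x) by factoring powers of 2 out of the numerator and denominator: v_2(592/5) = 4. Step 2 — apply |x|_p = p^{-v_p(x)} = 2^{-4} = 1/16.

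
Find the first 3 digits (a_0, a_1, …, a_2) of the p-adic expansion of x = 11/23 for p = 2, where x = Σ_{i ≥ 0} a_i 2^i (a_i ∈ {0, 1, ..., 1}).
(a_0, …, a_2) = (1, 0, 1)

v_2(11/23) = 0 (numerator and denominator both coprime to 2), so x ∈ ℤ_2^×. Compute digits iteratively via a_i = x_i mod 2, x_{i+1} = (x_i − a_i)/2, with x_0 = x:
  x_0 = 11/23;  a_0 = 1;  x_1 = (x_0 − 1)/2 = -6/23
  x_1 = -6/23;  a_1 = 0;  x_2 = (x_1 − 0)/2 = -3/23
  x_2 = -3/23;  a_2 = 1;  x_3 = (x_2 − 1)/2 = -13/23
Digits: (1, 0, 1).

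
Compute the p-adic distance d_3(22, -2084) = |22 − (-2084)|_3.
d_3(22, -2084) = 1/81

Step 1 — x − y = 22 − (-2084) = 2106. Step 2 — v_3(2106) = 4 (factor: 2106 = (3^4 · 26); the sign does not affect v_p). Step 3 — |x − y|_3 = 3^{-4} = 1/81.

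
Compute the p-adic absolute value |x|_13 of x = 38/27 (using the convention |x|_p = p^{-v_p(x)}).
|38/27|_13 = 1

Step 1 — compute v_13(x) by factoring powers of 13 out of the numerator and denominator: v_13(38/27) = 0. Step 2 — apply |x|_p = p^{-v_p(x)} = 13^{0} = 1.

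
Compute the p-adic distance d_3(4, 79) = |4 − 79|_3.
d_3(4, 79) = 1/3

Step 1 — x − y = 4 − 79 = -75. Step 2 — v_3(-75) = 1 (factor: -75 = −(3^1 · 25); the sign does not affect v_p). Step 3 — |x − y|_3 = 3^{-1} = 1/3.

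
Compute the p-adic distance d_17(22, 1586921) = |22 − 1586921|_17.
d_17(22, 1586921) = 1/83521

Step 1 — x − y = 22 − 1586921 = -1586899. Step 2 — v_17(-1586899) = 4 (factor: -1586899 = −(17^4 · 19); the sign does not affect v_p). Step 3 — |x − y|_17 = 17^{-4} = 1/83521.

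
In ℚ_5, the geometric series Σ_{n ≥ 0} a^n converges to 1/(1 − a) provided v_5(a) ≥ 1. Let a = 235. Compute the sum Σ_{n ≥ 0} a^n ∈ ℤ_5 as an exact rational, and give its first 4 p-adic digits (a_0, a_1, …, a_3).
Σ a^n = 1/(1 − a) = -1/234;  first 4 digits = (1, 2, 3, 1)

v_5(a) = 1 ≥ 1, so the series converges in ℤ_5 to 1/(1 − a) = 1/(1 − 235) = -1/234. Expand this rational in ℤ_5: compute digits iteratively via d_i = x_i mod 5, x_{i+1} = (x_i − d_i)/5. The first 4 digits are (1, 2, 3, 1).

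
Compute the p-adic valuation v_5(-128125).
v_5(-128125) = 5

v_5(n) is the largest exponent k such that 5^k divides n. Factor out: -128125 = -5^5 · 41. (Sign doesn't affect v_p.) So v_5(-128125) = 5.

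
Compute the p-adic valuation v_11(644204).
v_11(644204) = 5

v_11(n) is the largest exponent k such that 11^k divides n. Factor out: 644204 = 11^5 · 4. (Sign doesn't affect v_p.) So v_11(644204) = 5.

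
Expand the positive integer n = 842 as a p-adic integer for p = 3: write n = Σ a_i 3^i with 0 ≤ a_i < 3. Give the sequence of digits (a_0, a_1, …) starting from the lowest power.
(a_0, a_1, …) = (2, 1, 0, 1, 1, 0, 1)

Repeated division by 3 gives the digits low-to-high: 842 = 2 + 1·3^1 + 1·3^3 + 1·3^4 + 1·3^6. Digit sequence: (2, 1, 0, 1, 1, 0, 1).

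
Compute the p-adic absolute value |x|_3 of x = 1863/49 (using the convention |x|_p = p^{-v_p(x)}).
|1863/49|_3 = 1/81

Step 1 — compute v_3(x) by factoring powers of 3 out of the numerator and denominator: v_3(1863/49) = 4. Step 2 — apply |x|_p = p^{-v_p(x)} = 3^{-4} = 1/81.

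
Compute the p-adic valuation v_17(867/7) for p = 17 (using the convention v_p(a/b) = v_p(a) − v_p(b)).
v_17(867/7) = 2

Factor powers of 17 from the numerator and denominator of the reduced fraction: 867 = 17^2 · 3 and 7 = 17^0 · 7. Apply v_p(a/b) = v_p(a) − v_p(b): v_17(867/7) = 2 − 0 = 2.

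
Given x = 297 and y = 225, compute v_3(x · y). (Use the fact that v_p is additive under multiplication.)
v_3(66825) = 5

v_p(x) = 3 (factor: 297 = 3^3 · 11); v_p(y) = 2 (factor: 225 = 3^2 · 25). Additivity: v_p(xy) = v_p(x) + v_p(y) = 3 + 2 = 5. (Direct check: xy = 66825 = 3^5 · (275).)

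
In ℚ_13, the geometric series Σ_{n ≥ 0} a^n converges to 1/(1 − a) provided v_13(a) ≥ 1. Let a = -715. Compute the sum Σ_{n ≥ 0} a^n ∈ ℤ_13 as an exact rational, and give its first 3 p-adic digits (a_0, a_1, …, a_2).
Σ a^n = 1/(1 − a) = 1/716;  first 3 digits = (1, 10, 4)

v_13(a) = 1 ≥ 1, so the series converges in ℤ_13 to 1/(1 − a) = 1/(1 − (-715)) = 1/716. Expand this rational in ℤ_13: compute digits iteratively via d_i = x_i mod 13, x_{i+1} = (x_i − d_i)/13. The first 3 digits are (1, 10, 4).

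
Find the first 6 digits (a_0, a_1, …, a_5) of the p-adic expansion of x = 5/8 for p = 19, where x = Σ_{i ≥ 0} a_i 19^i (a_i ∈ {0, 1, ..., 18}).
(a_0, …, a_5) = (3, 7, 2, 7, 2, 7)

v_19(5/8) = 0 (numerator and denominator both coprime to 19), so x ∈ ℤ_19^×. Compute digits iteratively via a_i = x_i mod 19, x_{i+1} = (x_i − a_i)/19, with x_0 = x:
  x_0 = 5/8;  a_0 = 3;  x_1 = (x_0 − 3)/19 = -1/8
  x_1 = -1/8;  a_1 = 7;  x_2 = (x_1 − 7)/19 = -3/8
  x_2 = -3/8;  a_2 = 2;  x_3 = (x_2 − 2)/19 = -1/8
  x_3 = -1/8;  a_3 = 7;  x_4 = (x_3 − 7)/19 = -3/8
  x_4 = -3/8;  a_4 = 2;  x_5 = (x_4 − 2)/19 = -1/8
  x_5 = -1/8;  a_5 = 7;  x_6 = (x_5 − 7)/19 = -3/8
Digits: (3, 7, 2, 7, 2, 7).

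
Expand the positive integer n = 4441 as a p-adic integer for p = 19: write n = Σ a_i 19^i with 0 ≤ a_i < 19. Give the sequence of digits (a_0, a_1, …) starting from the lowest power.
(a_0, a_1, …) = (14, 5, 12)

Repeated division by 19 gives the digits low-to-high: 4441 = 14 + 5·19^1 + 12·19^2. Digit sequence: (14, 5, 12).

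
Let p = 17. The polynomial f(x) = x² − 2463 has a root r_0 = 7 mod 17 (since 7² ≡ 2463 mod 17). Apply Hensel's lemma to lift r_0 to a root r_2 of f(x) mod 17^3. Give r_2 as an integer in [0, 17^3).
r_2 = 4308 (mod 4913)

Hensel's recurrence: r_{i+1} = r_i − f(r_i)·(f′(r_i))^{-1} mod 17^{i+2}, with f′(x) = 2x. Iterate:
  r_0 = 7 (mod 17)
  r_1 = 262 (mod 289)
  r_2 = 4308 (mod 4913)
Final: r_2 = 4308, and one checks f(r_2) ≡ 0 mod 17^3.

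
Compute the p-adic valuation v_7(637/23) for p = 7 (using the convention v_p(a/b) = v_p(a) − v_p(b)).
v_7(637/23) = 2

Factor powers of 7 from the numerator and denominator of the reduced fraction: 637 = 7^2 · 13 and 23 = 7^0 · 23. Apply v_p(a/b) = v_p(a) − v_p(b): v_7(637/23) = 2 − 0 = 2.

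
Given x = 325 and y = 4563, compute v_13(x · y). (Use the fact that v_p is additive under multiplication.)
v_13(1482975) = 3

v_p(x) = 1 (factor: 325 = 13^1 · 25); v_p(y) = 2 (factor: 4563 = 13^2 · 27). Additivity: v_p(xy) = v_p(x) + v_p(y) = 1 + 2 = 3. (Direct check: xy = 1482975 = 13^3 · (675).)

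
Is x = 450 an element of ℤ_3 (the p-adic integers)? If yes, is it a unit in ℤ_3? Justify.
x ∈ ℤ_3 but not a unit; v_3(x) = 2 > 0

ℤ_3 = {x ∈ ℚ_3 : v_3(x) ≥ 0} and ℤ_3^× = {x ∈ ℤ_3 : v_3(x) = 0}. Here v_3(450) = v_3(num) − v_3(den) = 2; compare against these criteria.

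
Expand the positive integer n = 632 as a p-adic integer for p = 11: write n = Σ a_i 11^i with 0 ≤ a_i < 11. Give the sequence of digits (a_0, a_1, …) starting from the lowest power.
(a_0, a_1, …) = (5, 2, 5)

Repeated division by 11 gives the digits low-to-high: 632 = 5 + 2·11^1 + 5·11^2. Digit sequence: (5, 2, 5).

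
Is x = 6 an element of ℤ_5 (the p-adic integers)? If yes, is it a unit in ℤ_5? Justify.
x ∈ ℤ_5^× (unit); v_5(x) = 0

ℤ_5 = {x ∈ ℚ_5 : v_5(x) ≥ 0} and ℤ_5^× = {x ∈ ℤ_5 : v_5(x) = 0}. Here v_5(6) = v_5(num) − v_5(den) = 0; compare against these criteria.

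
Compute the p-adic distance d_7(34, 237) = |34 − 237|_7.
d_7(34, 237) = 1/7

Step 1 — x − y = 34 − 237 = -203. Step 2 — v_7(-203) = 1 (factor: -203 = −(7^1 · 29); the sign does not affect v_p). Step 3 — |x − y|_7 = 7^{-1} = 1/7.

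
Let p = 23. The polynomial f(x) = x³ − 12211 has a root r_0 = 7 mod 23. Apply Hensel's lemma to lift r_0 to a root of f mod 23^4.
r_3 = 274995 (mod 279841)

Hensel: r_{i+1} = r_i − f(r_i)/f′(r_i) mod 23^{i+2}, where f′(x) = 3x². Iterate:
  r_0 = 7 (mod 23)
  r_1 = 444 (mod 529)
  r_2 = 7321 (mod 12167)
  r_3 = 274995 (mod 279841)
Final: r = 274995 with f(r) ≡ 0 mod 23^4.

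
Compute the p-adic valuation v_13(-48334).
v_13(-48334) = 3

v_13(n) is the largest exponent k such that 13^k divides n. Factor out: -48334 = -13^3 · 22. (Sign doesn't affect v_p.) So v_13(-48334) = 3.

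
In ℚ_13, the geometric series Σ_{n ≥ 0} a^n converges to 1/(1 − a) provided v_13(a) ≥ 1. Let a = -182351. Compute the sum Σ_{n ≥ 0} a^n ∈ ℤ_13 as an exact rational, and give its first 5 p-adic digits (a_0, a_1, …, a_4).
Σ a^n = 1/(1 − a) = 1/182352;  first 5 digits = (1, 0, 0, 8, 6)

v_13(a) = 3 ≥ 1, so the series converges in ℤ_13 to 1/(1 − a) = 1/(1 − (-182351)) = 1/182352. Expand this rational in ℤ_13: compute digits iteratively via d_i = x_i mod 13, x_{i+1} = (x_i − d_i)/13. The first 5 digits are (1, 0, 0, 8, 6).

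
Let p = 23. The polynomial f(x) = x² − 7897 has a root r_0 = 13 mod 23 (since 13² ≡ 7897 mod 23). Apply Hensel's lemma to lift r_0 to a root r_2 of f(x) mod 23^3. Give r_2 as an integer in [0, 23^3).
r_2 = 1531 (mod 12167)

Hensel's recurrence: r_{i+1} = r_i − f(r_i)·(f′(r_i))^{-1} mod 23^{i+2}, with f′(x) = 2x. Iterate:
  r_0 = 13 (mod 23)
  r_1 = 473 (mod 529)
  r_2 = 1531 (mod 12167)
Final: r_2 = 1531, and one checks f(r_2) ≡ 0 mod 23^3.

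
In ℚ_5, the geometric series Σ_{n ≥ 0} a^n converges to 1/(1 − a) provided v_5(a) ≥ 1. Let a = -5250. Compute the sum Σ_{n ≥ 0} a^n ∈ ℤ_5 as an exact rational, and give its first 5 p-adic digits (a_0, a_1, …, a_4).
Σ a^n = 1/(1 − a) = 1/5251;  first 5 digits = (1, 0, 0, 3, 1)

v_5(a) = 3 ≥ 1, so the series converges in ℤ_5 to 1/(1 − a) = 1/(1 − (-5250)) = 1/5251. Expand this rational in ℤ_5: compute digits iteratively via d_i = x_i mod 5, x_{i+1} = (x_i − d_i)/5. The first 5 digits are (1, 0, 0, 3, 1).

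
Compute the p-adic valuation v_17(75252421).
v_17(75252421) = 5

v_17(n) is the largest exponent k such that 17^k divides n. Factor out: 75252421 = 17^5 · 53. (Sign doesn't affect v_p.) So v_17(75252421) = 5.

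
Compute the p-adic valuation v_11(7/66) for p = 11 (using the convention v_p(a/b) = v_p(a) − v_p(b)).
v_11(7/66) = -1

Factor powers of 11 from the numerator and denominator of the reduced fraction: 7 = 11^0 · 7 and 66 = 11^1 · 6. Apply v_p(a/b) = v_p(a) − v_p(b): v_11(7/66) = 0 − 1 = -1.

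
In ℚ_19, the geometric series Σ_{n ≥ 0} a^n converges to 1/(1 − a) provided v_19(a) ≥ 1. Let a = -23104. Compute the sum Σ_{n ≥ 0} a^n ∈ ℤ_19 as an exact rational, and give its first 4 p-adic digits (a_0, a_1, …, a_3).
Σ a^n = 1/(1 − a) = 1/23105;  first 4 digits = (1, 0, 12, 15)

v_19(a) = 2 ≥ 1, so the series converges in ℤ_19 to 1/(1 − a) = 1/(1 − (-23104)) = 1/23105. Expand this rational in ℤ_19: compute digits iteratively via d_i = x_i mod 19, x_{i+1} = (x_i − d_i)/19. The first 4 digits are (1, 0, 12, 15).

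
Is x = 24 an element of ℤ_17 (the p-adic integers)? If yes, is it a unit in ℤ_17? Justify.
x ∈ ℤ_17^× (unit); v_17(x) = 0

ℤ_17 = {x ∈ ℚ_17 : v_17(x) ≥ 0} and ℤ_17^× = {x ∈ ℤ_17 : v_17(x) = 0}. Here v_17(24) = v_17(num) − v_17(den) = 0; compare against these criteria.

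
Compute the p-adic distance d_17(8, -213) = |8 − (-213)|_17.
d_17(8, -213) = 1/17

Step 1 — x − y = 8 − (-213) = 221. Step 2 — v_17(221) = 1 (factor: 221 = (17^1 · 13); the sign does not affect v_p). Step 3 — |x − y|_17 = 17^{-1} = 1/17.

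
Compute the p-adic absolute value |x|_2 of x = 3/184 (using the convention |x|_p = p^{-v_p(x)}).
|3/184|_2 = 8

Step 1 — compute v_2(x) by factoring powers of 2 out of the numerator and denominator: v_2(3/184) = -3. Step 2 — apply |x|_p = p^{-v_p(x)} = 2^{3} = 8.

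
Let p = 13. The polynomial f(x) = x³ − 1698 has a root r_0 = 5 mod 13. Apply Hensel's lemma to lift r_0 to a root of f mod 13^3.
r_2 = 44 (mod 2197)

Hensel: r_{i+1} = r_i − f(r_i)/f′(r_i) mod 13^{i+2}, where f′(x) = 3x². Iterate:
  r_0 = 5 (mod 13)
  r_1 = 44 (mod 169)
  r_2 = 44 (mod 2197)
Final: r = 44 with f(r) ≡ 0 mod 13^3.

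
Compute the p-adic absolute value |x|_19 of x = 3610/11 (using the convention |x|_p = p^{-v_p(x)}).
|3610/11|_19 = 1/361

Step 1 — compute v_19(x) by factoring powers of 19 out of the numerator and denominator: v_19(3610/11) = 2. Step 2 — apply |x|_p = p^{-v_p(x)} = 19^{-2} = 1/361.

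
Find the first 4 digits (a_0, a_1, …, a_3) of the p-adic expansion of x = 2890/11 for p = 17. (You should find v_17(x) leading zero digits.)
(a_0, …, a_3) = (0, 0, 4, 6)

v_17(2890/11) = 2, so a_0 = ... = a_1 = 0. Factor out: x = 17^2 · u with u = 10/11 a unit in ℤ_17. Expand u iteratively via a_{v+i} = u_i mod 17, u_{i+1} = (u_i − a_{v+i})/17:
  u_0 = 10/11;  a_2 = 4;  u_1 = (u_0 − 4)/17 = -2/11
  u_1 = -2/11;  a_3 = 6;  u_2 = (u_1 − 6)/17 = -4/11
Digits: (0, 0, 4, 6).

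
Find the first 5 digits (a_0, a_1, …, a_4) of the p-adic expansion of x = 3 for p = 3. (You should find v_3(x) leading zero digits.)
(a_0, …, a_4) = (0, 1, 0, 0, 0)

v_3(3) = 1, so a_0 = ... = a_0 = 0. Factor out: x = 3^1 · u with u = 1 a unit in ℤ_3. Expand u iteratively via a_{v+i} = u_i mod 3, u_{i+1} = (u_i − a_{v+i})/3:
  u_0 = 1;  a_1 = 1;  u_1 = (u_0 − 1)/3 = 0
  u_1 = 0;  a_2 = 0;  u_2 = (u_1 − 0)/3 = 0
  u_2 = 0;  a_3 = 0;  u_3 = (u_2 − 0)/3 = 0
  u_3 = 0;  a_4 = 0;  u_4 = (u_3 − 0)/3 = 0
Digits: (0, 1, 0, 0, 0).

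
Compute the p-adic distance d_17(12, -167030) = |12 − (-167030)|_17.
d_17(12, -167030) = 1/83521

Step 1 — x − y = 12 − (-167030) = 167042. Step 2 — v_17(167042) = 4 (factor: 167042 = (17^4 · 2); the sign does not affect v_p). Step 3 — |x − y|_17 = 17^{-4} = 1/83521.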